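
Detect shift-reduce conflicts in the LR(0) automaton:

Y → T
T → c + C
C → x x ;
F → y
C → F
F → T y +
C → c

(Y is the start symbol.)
A shift-reduce conflict occurs when an LR(0) state has both:
  - a complete (reduce) item [A → α .] (dot at the end), and
  - a shift item [B → β . c γ] (dot before a terminal).

Augment with Y' → Y and build the canonical LR(0) collection (I0 = CLOSURE({[Y' → . Y]}), then GOTO on every symbol after a dot until no new states appear). It has 15 states:
  I0: { [T → . c + C], [Y → . T], [Y' → . Y] }  — shift
  I1: { [Y → T .] }  — reduce
  I2: { [Y' → Y .] }  — accept
  I3: { [T → c . + C] }  — shift
  I4: { [C → . F], [C → . c], [C → . x x ;], [F → . T y +], [F → . y], [T → . c + C], [T → c + . C] }  — shift
  I5: { [T → c + C .] }  — reduce
  I6: { [C → F .] }  — reduce
  I7: { [F → T . y +] }  — shift
  I8: { [C → c .], [T → c . + C] }  — shift, reduce
  I9: { [C → x . x ;] }  — shift
  I10: { [F → y .] }  — reduce
  I11: { [C → x x . ;] }  — shift
  I12: { [C → x x ; .] }  — reduce
  I13: { [F → T y . +] }  — shift
  I14: { [F → T y + .] }  — reduce

I8 contains reduce item [C → c .] and shift item [T → c . + C] — shift-reduce conflict.

Answer: Yes — I8: [C → c .] vs [T → c . + C]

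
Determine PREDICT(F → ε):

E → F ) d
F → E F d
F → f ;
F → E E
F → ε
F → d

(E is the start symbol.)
PREDICT(F → ε) = (FIRST(RHS) \ {ε}) ∪ (FOLLOW(F) if ε ∈ FIRST(RHS), i.e. RHS ⇒* ε)
The right-hand side is ε (FIRST(ε) = { ε }), so the predict set is FOLLOW(F) = { ')', 'd' }
PREDICT(F → ε) = { ')', 'd' }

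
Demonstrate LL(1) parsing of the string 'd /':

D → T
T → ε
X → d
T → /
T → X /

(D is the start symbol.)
LL(1) parsing maintains a stack (initially the start symbol over $) and the input. At each step: if the stack top is a terminal, match it against the current input token; if it is a non-terminal N, replace it with the RHS of M[N, lookahead] (the unique production whose predict set contains the lookahead).

Stack is shown with the top on the left.

Stack  Input  Action
--------------------
D $    d / $  output D → T
T $    d / $  output T → X /
X / $  d / $  output X → d
d / $  d / $  match 'd'
/ $    / $    match '/'
$      $      accept

The string is accepted.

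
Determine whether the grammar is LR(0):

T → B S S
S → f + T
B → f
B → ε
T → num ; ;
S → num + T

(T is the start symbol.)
A grammar is LR(0) if no state in the canonical LR(0) collection has:
  - both a shift item (dot before a terminal) and a complete item (shift-reduce conflict), or
  - two or more complete items (reduce-reduce conflict; the accept item [T' → T .] counts as a complete item here).

Augment with T' → T and build the canonical LR(0) collection (I0 = CLOSURE({[T' → . T]}), then GOTO on every symbol after a dot until no new states appear). It has 15 states:
  I0: { [B → . f], [B → .], [T → . B S S], [T → . num ; ;], [T' → . T] }  — shift, reduce
  I1: { [S → . f + T], [S → . num + T], [T → B . S S] }  — shift
  I2: { [T' → T .] }  — accept
  I3: { [B → f .] }  — reduce
  I4: { [T → num . ; ;] }  — shift
  I5: { [T → num ; . ;] }  — shift
  I6: { [T → num ; ; .] }  — reduce
  I7: { [S → . f + T], [S → . num + T], [T → B S . S] }  — shift
  I8: { [S → f . + T] }  — shift
  I9: { [S → num . + T] }  — shift
  I10: { [B → . f], [B → .], [S → num + . T], [T → . B S S], [T → . num ; ;] }  — shift, reduce
  I11: { [S → num + T .] }  — reduce
  I12: { [B → . f], [B → .], [S → f + . T], [T → . B S S], [T → . num ; ;] }  — shift, reduce
  I13: { [S → f + T .] }  — reduce
  I14: { [T → B S S .] }  — reduce

Conflict in state I0:
  Shift-reduce conflict between [B → .] and [B → . f]
So the grammar is NOT LR(0).

Answer: No. Shift-reduce conflict between [B → .] and [B → . f]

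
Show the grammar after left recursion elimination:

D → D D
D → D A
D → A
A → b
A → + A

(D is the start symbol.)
D → A D'
D' → D D'
D' → A D'
D' → ε
A → b
A → + A

D is directly left-recursive. The standard transformation for
  A → A α₁ | ... | A α_m | β₁ | ... | β_n
is
  A  → β₁ A' | ... | β_n A'
  A' → α₁ A' | ... | α_m A' | ε

D → A becomes D → A D'
D → D D becomes D' → D D'
D → D A becomes D' → A D'
Add D' → ε

Productions for other non-terminals are unchanged:
  A → b
  A → + A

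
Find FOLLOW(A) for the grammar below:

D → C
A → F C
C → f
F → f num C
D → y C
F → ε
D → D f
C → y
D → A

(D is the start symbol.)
In D → A: A is at the end, add FOLLOW(D)

The FOLLOW sets referred to above (computed the same way, to a fixed point):
  FOLLOW(D) = { $, 'f' }

Taking the union: FOLLOW(A) = { $, 'f' }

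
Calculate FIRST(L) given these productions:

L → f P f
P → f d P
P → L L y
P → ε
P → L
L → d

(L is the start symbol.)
To compute FIRST(L), examine every production with L on the left-hand side, reading each right-hand side left to right until a non-nullable symbol is reached.

From L → f P f:
  - f is a terminal: add 'f' and stop
From L → d:
  - d is a terminal: add 'd' and stop

Collecting: FIRST(L) = { 'd', 'f' }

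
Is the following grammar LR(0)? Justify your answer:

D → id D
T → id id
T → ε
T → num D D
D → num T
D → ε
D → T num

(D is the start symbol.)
No. Shift-reduce conflict between [D → .] and [D → . id D]

Augment with D' → D and build the canonical LR(0) collection (I0 = CLOSURE({[D' → . D]}), then GOTO on every symbol after a dot until no new states appear). It has 11 states:
  I0: { [D → . T num], [D → . id D], [D → . num T], [D → .], [D' → . D], [T → . id id], [T → . num D D], [T → .] }  — shift, 2 reduces
  I1: { [D' → D .] }  — accept
  I2: { [D → T . num] }  — shift
  I3: { [D → . T num], [D → . id D], [D → . num T], [D → .], [D → id . D], [T → . id id], [T → . num D D], [T → .], [T → id . id] }  — shift, 2 reduces
  I4: { [D → . T num], [D → . id D], [D → . num T], [D → .], [D → num . T], [T → . id id], [T → . num D D], [T → .], [T → num . D D] }  — shift, 2 reduces
  I5: { [D → . T num], [D → . id D], [D → . num T], [D → .], [T → . id id], [T → . num D D], [T → .], [T → num D . D] }  — shift, 2 reduces
  I6: { [D → T . num], [D → num T .] }  — shift, reduce
  I7: { [D → T num .] }  — reduce
  I8: { [T → num D D .] }  — reduce
  I9: { [D → id D .] }  — reduce
  I10: { [D → . T num], [D → . id D], [D → . num T], [D → .], [D → id . D], [T → . id id], [T → . num D D], [T → .], [T → id . id], [T → id id .] }  — shift, 3 reduces

Conflict in state I0:
  Shift-reduce conflict between [D → .] and [D → . id D]
So the grammar is NOT LR(0).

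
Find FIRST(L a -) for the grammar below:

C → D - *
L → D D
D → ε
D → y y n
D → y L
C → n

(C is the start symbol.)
FIRST sets of the non-terminals involved (from the grammar, by fixed-point iteration):
  FIRST(L) = { 'y', ε }

To compute FIRST(L a -), process the symbols left to right:
Symbol L is a non-terminal. Add FIRST(L) \ {ε} = { 'y' }
L is nullable (ε ∈ FIRST(L)), continue to the next symbol.
Symbol a is a terminal. Add 'a' and stop.
FIRST(L a -) = { 'a', 'y' }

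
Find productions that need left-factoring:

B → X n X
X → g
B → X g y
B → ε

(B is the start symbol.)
Left-factoring is needed when two productions for the same non-terminal
share a common prefix on the right-hand side.

Productions for B:
  B → X n X
  B → X g y
  B → ε

Found common prefix 'X' in productions for B

Answer: Yes, B has productions with common prefix 'X'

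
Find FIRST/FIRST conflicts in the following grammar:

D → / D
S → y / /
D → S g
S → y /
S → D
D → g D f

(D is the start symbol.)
Yes. D → '/' D / D → S g on { '/' }; D → S g / D → g D f on { 'g' }; S → y '/' '/' / S → y '/' on { 'y' }; S → y '/' '/' / S → D on { 'y' }; S → y '/' / S → D on { 'y' }

A FIRST/FIRST conflict occurs when two productions N → α and N → β for the same non-terminal have FIRST(α) ∩ FIRST(β) ≠ ∅ (with ε ∈ FIRST of a nullable right-hand side, so two nullable alternatives also conflict).

FIRST sets of the non-terminals at (or reachable through a nullable prefix from) the front of some alternative:
  FIRST(S) = { '/', 'g', 'y' }
  FIRST(D) = { '/', 'g', 'y' }

Productions for D:
  D → / D: FIRST = { '/' }
  D → S g: FIRST = { '/', 'g', 'y' }
  D → g D f: FIRST = { 'g' }
Productions for S:
  S → y / /: FIRST = { 'y' }
  S → y /: FIRST = { 'y' }
  S → D: FIRST = { '/', 'g', 'y' }

Conflict for D: D → / D and D → S g
  Overlap: { '/' }
Conflict for D: D → S g and D → g D f
  Overlap: { 'g' }
Conflict for S: S → y / / and S → y /
  Overlap: { 'y' }
Conflict for S: S → y / / and S → D
  Overlap: { 'y' }
Conflict for S: S → y / and S → D
  Overlap: { 'y' }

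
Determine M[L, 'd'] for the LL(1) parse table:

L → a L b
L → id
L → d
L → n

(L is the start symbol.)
L → d

To find M[L, 'd'], we find productions for L where 'd' is in the predict set (PREDICT(N → α) = (FIRST(α) \ {ε}) ∪ (FOLLOW(N) if α ⇒* ε)).

L → a L b: PREDICT = { 'a' }
L → id: PREDICT = { 'id' }
L → d: PREDICT = { 'd' }
  'd' is in predict set, so this production goes in M[L, 'd']
L → n: PREDICT = { 'n' }

M[L, 'd'] = L → d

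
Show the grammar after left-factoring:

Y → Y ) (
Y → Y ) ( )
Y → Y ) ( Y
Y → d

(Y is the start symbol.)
Left-factoring transforms A → αβ₁ | αβ₂ into A → αA' and A' → β₁ | β₂
(α is the longest common prefix among the alternatives). Repeat until
no nonterminal has two alternatives with a common prefix.

Round 1: Y has alternatives sharing prefix 'Y ) ('. Introduce Y': Y → Y ) ( Y'
  Add: Y' → ε
  Add: Y' → )
  Add: Y' → Y

No remaining common prefixes — done.

Resulting grammar:
Y → Y ) ( Y'
Y' → ε
Y' → )
Y' → Y
Y → d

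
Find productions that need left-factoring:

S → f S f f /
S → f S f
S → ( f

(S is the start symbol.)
Yes, S has productions with common prefix 'f S f'

Left-factoring is needed when two productions for the same non-terminal
share a common prefix on the right-hand side.

Productions for S:
  S → f S f f /
  S → f S f
  S → ( f

Found common prefix 'f S f' in productions for S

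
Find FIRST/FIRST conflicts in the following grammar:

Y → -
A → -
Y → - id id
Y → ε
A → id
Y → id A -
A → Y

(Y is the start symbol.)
A FIRST/FIRST conflict occurs when two productions N → α and N → β for the same non-terminal have FIRST(α) ∩ FIRST(β) ≠ ∅ (with ε ∈ FIRST of a nullable right-hand side, so two nullable alternatives also conflict).

FIRST sets of the non-terminals at (or reachable through a nullable prefix from) the front of some alternative:
  FIRST(Y) = { '-', 'id', ε }

Productions for Y:
  Y → -: FIRST = { '-' }
  Y → - id id: FIRST = { '-' }
  Y → ε: FIRST = { ε }
  Y → id A -: FIRST = { 'id' }
Productions for A:
  A → -: FIRST = { '-' }
  A → id: FIRST = { 'id' }
  A → Y: FIRST = { '-', 'id', ε }

Conflict for Y: Y → - and Y → - id id
  Overlap: { '-' }
Conflict for A: A → - and A → Y
  Overlap: { '-' }
Conflict for A: A → id and A → Y
  Overlap: { 'id' }

Answer: Yes. Y → '-' / Y → '-' id id on { '-' }; A → '-' / A → Y on { '-' }; A → id / A → Y on { 'id' }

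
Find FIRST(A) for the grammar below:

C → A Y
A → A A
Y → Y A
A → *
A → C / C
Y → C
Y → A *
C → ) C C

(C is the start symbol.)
FIRST sets of the other non-terminals involved (by the same procedure, iterated to a fixed point):
  FIRST(C) = { ')', '*' }

From A → A A:
  - A is the symbol being defined: contributes nothing new
    A is not nullable, so stop
From A → *:
  - '*' is a terminal: add '*' and stop
From A → C / C:
  - C is a non-terminal: add FIRST(C) \ {ε} = { ')', '*' }
    C is not nullable, so stop

Collecting: FIRST(A) = { ')', '*' }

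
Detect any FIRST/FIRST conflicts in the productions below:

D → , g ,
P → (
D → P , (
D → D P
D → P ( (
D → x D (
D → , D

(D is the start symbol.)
Yes. D → ',' g ',' / D → D P on { ',' }; D → ',' g ',' / D → ',' D on { ',' }; D → P ',' '(' / D → D P on { '(' }; D → P ',' '(' / D → P '(' '(' on { '(' }; D → D P / D → P '(' '(' on { '(' }; D → D P / D → x D '(' on { 'x' }; D → D P / D → ',' D on { ',' }

FIRST sets of the non-terminals at (or reachable through a nullable prefix from) the front of some alternative:
  FIRST(P) = { '(' }
  FIRST(D) = { '(', ',', 'x' }

Productions for D:
  D → , g ,: FIRST = { ',' }
  D → P , (: FIRST = { '(' }
  D → D P: FIRST = { '(', ',', 'x' }
  D → P ( (: FIRST = { '(' }
  D → x D (: FIRST = { 'x' }
  D → , D: FIRST = { ',' }
P has only one production, so no FIRST/FIRST conflict is possible there.

Conflict for D: D → , g , and D → D P
  Overlap: { ',' }
Conflict for D: D → , g , and D → , D
  Overlap: { ',' }
Conflict for D: D → P , ( and D → D P
  Overlap: { '(' }
Conflict for D: D → P , ( and D → P ( (
  Overlap: { '(' }
Conflict for D: D → D P and D → P ( (
  Overlap: { '(' }
Conflict for D: D → D P and D → x D (
  Overlap: { 'x' }
Conflict for D: D → D P and D → , D
  Overlap: { ',' }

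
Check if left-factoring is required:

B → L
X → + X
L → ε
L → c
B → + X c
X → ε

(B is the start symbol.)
Left-factoring is needed when two productions for the same non-terminal
share a common prefix on the right-hand side.

Productions for B:
  B → L
  B → + X c
Productions for X:
  X → + X
  X → ε
Productions for L:
  L → ε
  L → c

No common prefixes found.

Answer: No, left-factoring is not needed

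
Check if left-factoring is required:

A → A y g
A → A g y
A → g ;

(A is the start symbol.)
Left-factoring is needed when two productions for the same non-terminal
share a common prefix on the right-hand side.

Productions for A:
  A → A y g
  A → A g y
  A → g ;

Found common prefix 'A' in productions for A

Answer: Yes, A has productions with common prefix 'A'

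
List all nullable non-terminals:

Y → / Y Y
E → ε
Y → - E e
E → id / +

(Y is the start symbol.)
ε-productions: E → ε
So E is immediately nullable.
No further non-terminal can be added: every production for the remaining non-terminals contains a terminal or a non-nullable non-terminal.
Nullable = { 'E' }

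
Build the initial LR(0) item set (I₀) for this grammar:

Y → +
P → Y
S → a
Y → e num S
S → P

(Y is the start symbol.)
First, augment the grammar with Y' → Y
I₀ = CLOSURE({ [Y' → . Y] }):
  [Y' → . Y] has the dot before Y: add [Y → . +], [Y → . e num S]
No further items can be added.

I₀ = { [Y → . +], [Y → . e num S], [Y' → . Y] }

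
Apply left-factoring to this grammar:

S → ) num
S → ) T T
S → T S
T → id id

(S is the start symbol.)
Left-factoring transforms A → αβ₁ | αβ₂ into A → αA' and A' → β₁ | β₂
(α is the longest common prefix among the alternatives). Repeat until
no nonterminal has two alternatives with a common prefix.

Round 1: S has alternatives sharing prefix ')'. Introduce S': S → ) S'
  Add: S' → num
  Add: S' → T T

No remaining common prefixes — done.

Resulting grammar:
S → ) S'
S' → num
S' → T T
S → T S
T → id id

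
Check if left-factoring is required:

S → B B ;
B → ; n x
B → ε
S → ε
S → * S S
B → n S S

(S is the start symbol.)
No, left-factoring is not needed

Left-factoring is needed when two productions for the same non-terminal
share a common prefix on the right-hand side.

Productions for S:
  S → B B ;
  S → ε
  S → * S S
Productions for B:
  B → ; n x
  B → ε
  B → n S S

No common prefixes found.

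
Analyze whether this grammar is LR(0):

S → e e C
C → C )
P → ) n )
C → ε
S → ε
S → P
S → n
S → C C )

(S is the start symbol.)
A grammar is LR(0) if no state in the canonical LR(0) collection has:
  - both a shift item (dot before a terminal) and a complete item (shift-reduce conflict), or
  - two or more complete items (reduce-reduce conflict; the accept item [S' → S .] counts as a complete item here).

Augment with S' → S and build the canonical LR(0) collection (I0 = CLOSURE({[S' → . S]}), then GOTO on every symbol after a dot until no new states appear). It has 14 states:
  I0: { [C → . C )], [C → .], [P → . ) n )], [S → . C C )], [S → . P], [S → . e e C], [S → . n], [S → .], [S' → . S] }  — shift, 2 reduces
  I1: { [P → ) . n )] }  — shift
  I2: { [C → . C )], [C → .], [C → C . )], [S → C . C )] }  — shift, reduce
  I3: { [S → P .] }  — reduce
  I4: { [S' → S .] }  — accept
  I5: { [S → e . e C] }  — shift
  I6: { [S → n .] }  — reduce
  I7: { [C → . C )], [C → .], [S → e e . C] }  — reduce
  I8: { [C → C . )], [S → e e C .] }  — shift, reduce
  I9: { [C → C ) .] }  — reduce
  I10: { [C → C . )], [S → C C . )] }  — shift
  I11: { [C → C ) .], [S → C C ) .] }  — 2 reduces
  I12: { [P → ) n . )] }  — shift
  I13: { [P → ) n ) .] }  — reduce

Conflict in state I0:
  Shift-reduce conflict between [C → .] and [P → . ) n )]
So the grammar is NOT LR(0).

Answer: No. Shift-reduce conflict between [C → .] and [P → . ) n )]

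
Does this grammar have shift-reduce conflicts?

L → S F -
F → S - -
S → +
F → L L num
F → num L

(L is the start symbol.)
A shift-reduce conflict occurs when an LR(0) state has both:
  - a complete (reduce) item [A → α .] (dot at the end), and
  - a shift item [B → β . c γ] (dot before a terminal).

Augment with L' → L and build the canonical LR(0) collection (I0 = CLOSURE({[L' → . L]}), then GOTO on every symbol after a dot until no new states appear). It has 14 states:
  I0: { [L → . S F -], [L' → . L], [S → . +] }  — shift
  I1: { [S → + .] }  — reduce
  I2: { [L' → L .] }  — accept
  I3: { [F → . L L num], [F → . S - -], [F → . num L], [L → . S F -], [L → S . F -], [S → . +] }  — shift
  I4: { [L → S F . -] }  — shift
  I5: { [F → L . L num], [L → . S F -], [S → . +] }  — shift
  I6: { [F → . L L num], [F → . S - -], [F → . num L], [F → S . - -], [L → . S F -], [L → S . F -], [S → . +] }  — shift
  I7: { [F → num . L], [L → . S F -], [S → . +] }  — shift
  I8: { [F → num L .] }  — reduce
  I9: { [F → S - . -] }  — shift
  I10: { [F → S - - .] }  — reduce
  I11: { [F → L L . num] }  — shift
  I12: { [F → L L num .] }  — reduce
  I13: { [L → S F - .] }  — reduce

No state contains both a complete item and a shift item.

Answer: No shift-reduce conflicts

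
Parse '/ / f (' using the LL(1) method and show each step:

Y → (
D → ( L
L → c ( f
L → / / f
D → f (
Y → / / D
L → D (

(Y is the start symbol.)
LL(1) parsing maintains a stack (initially the start symbol over $) and the input. At each step: if the stack top is a terminal, match it against the current input token; if it is a non-terminal N, replace it with the RHS of M[N, lookahead] (the unique production whose predict set contains the lookahead).

Stack is shown with the top on the left.

Stack    Input      Action
--------------------------
Y $      / / f ( $  output Y → / / D
/ / D $  / / f ( $  match '/'
/ D $    / f ( $    match '/'
D $      f ( $      output D → f (
f ( $    f ( $      match 'f'
( $      ( $        match '('
$        $          accept

The string is accepted.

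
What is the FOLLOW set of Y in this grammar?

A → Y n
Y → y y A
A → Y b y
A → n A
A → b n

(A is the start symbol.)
{ 'b', 'n' }

To compute FOLLOW(Y), find every occurrence of Y on a right-hand side N → α Y β: add FIRST(β) \ {ε}, and if β is empty or nullable also add FOLLOW(N). Iterate to a fixed point.

In A → Y n: Y is followed by n, add FIRST(n) \ {ε} = { 'n' }
In A → Y b y: Y is followed by b y, add FIRST(b y) \ {ε} = { 'b' }

Taking the union: FOLLOW(Y) = { 'b', 'n' }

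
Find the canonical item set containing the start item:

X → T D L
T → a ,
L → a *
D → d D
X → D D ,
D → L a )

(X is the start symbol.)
{ [D → . L a )], [D → . d D], [L → . a *], [T → . a ,], [X → . D D ,], [X → . T D L], [X' → . X] }

First, augment the grammar with X' → X
I₀ = CLOSURE({ [X' → . X] }):
  [X' → . X] has the dot before X: add [X → . T D L], [X → . D D ,]
  [X → . T D L] has the dot before T: add [T → . a ,]
  [X → . D D ,] has the dot before D: add [D → . d D], [D → . L a )]
  [D → . L a )] has the dot before L: add [L → . a *]
No further items can be added.

I₀ = { [D → . L a )], [D → . d D], [L → . a *], [T → . a ,], [X → . D D ,], [X → . T D L], [X' → . X] }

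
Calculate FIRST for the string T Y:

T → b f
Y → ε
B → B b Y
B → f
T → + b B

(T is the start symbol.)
FIRST sets of the non-terminals involved (from the grammar, by fixed-point iteration):
  FIRST(T) = { '+', 'b' }

To compute FIRST(T Y), process the symbols left to right:
Symbol T is a non-terminal. Add FIRST(T) \ {ε} = { '+', 'b' }
T is not nullable (ε ∉ FIRST(T)), so stop here.
FIRST(T Y) = { '+', 'b' }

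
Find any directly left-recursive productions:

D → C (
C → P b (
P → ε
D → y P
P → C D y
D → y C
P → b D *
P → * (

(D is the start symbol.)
Direct left recursion occurs when N → N α for some non-terminal N (the right-hand side begins with the left-hand side itself).

D → C (: starts with C
C → P b (: starts with P
P → ε: starts with ε
D → y P: starts with y
P → C D y: starts with C
D → y C: starts with y
P → b D *: starts with b
P → * (: starts with '*'

No direct left recursion found.

Answer: No direct left recursion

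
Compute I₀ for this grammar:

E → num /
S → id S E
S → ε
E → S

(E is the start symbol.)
First, augment the grammar with E' → E
I₀ = CLOSURE({ [E' → . E] }):
  [E' → . E] has the dot before E: add [E → . num /], [E → . S]
  [E → . S] has the dot before S: add [S → . id S E], [S → .]
No further items can be added.

I₀ = { [E → . S], [E → . num /], [E' → . E], [S → . id S E], [S → .] }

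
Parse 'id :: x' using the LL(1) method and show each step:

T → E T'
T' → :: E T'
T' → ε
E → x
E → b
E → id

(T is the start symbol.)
LL(1) parsing maintains a stack (initially the start symbol over $) and the input. At each step: if the stack top is a terminal, match it against the current input token; if it is a non-terminal N, replace it with the RHS of M[N, lookahead] (the unique production whose predict set contains the lookahead).

Stack is shown with the top on the left.

Stack      Input      Action
----------------------------
T $        id :: x $  output T → E T'
E T' $     id :: x $  output E → id
id T' $    id :: x $  match 'id'
T' $       :: x $     output T' → :: E T'
:: E T' $  :: x $     match '::'
E T' $     x $        output E → x
x T' $     x $        match 'x'
T' $       $          output T' → ε
$          $          accept

The string is accepted.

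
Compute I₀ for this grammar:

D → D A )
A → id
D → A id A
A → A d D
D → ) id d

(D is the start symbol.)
{ [A → . A d D], [A → . id], [D → . ) id d], [D → . A id A], [D → . D A )], [D' → . D] }

First, augment the grammar with D' → D
I₀ = CLOSURE({ [D' → . D] }):
  [D' → . D] has the dot before D: add [D → . D A )], [D → . A id A], [D → . ) id d]
  [D → . A id A] has the dot before A: add [A → . id], [A → . A d D]
No further items can be added.

I₀ = { [A → . A d D], [A → . id], [D → . ) id d], [D → . A id A], [D → . D A )], [D' → . D] }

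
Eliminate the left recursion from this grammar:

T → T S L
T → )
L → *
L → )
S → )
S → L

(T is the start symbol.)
T → ) T'
T' → S L T'
T' → ε
L → *
L → )
S → )
S → L

T is directly left-recursive. The standard transformation for
  A → A α₁ | ... | A α_m | β₁ | ... | β_n
is
  A  → β₁ A' | ... | β_n A'
  A' → α₁ A' | ... | α_m A' | ε

T → ) becomes T → ) T'
T → T S L becomes T' → S L T'
Add T' → ε

Productions for other non-terminals are unchanged:
  L → *
  L → )
  S → )
  S → L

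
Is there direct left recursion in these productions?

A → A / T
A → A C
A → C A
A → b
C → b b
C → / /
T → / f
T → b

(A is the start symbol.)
Yes, A is left-recursive

A → A / T: LEFT RECURSIVE (starts with A)
A → A C: LEFT RECURSIVE (starts with A)
A → C A: starts with C
A → b: starts with b
C → b b: starts with b
C → / /: starts with '/'
T → / f: starts with '/'
T → b: starts with b

The grammar has direct left recursion on: A.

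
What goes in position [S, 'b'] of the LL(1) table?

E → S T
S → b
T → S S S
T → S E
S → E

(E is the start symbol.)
To find M[S, 'b'], we find productions for S where 'b' is in the predict set (PREDICT(N → α) = (FIRST(α) \ {ε}) ∪ (FOLLOW(N) if α ⇒* ε)).

Relevant sets:
  FIRST(E) = { 'b' }

S → b: PREDICT = { 'b' }
  'b' is in predict set, so this production goes in M[S, 'b']
S → E: PREDICT = { 'b' }
  'b' is in predict set, so this production goes in M[S, 'b']

M[S, 'b'] = S → b, S → E  (a multiply-defined cell — the grammar is not LL(1))

Answer: S → b, S → E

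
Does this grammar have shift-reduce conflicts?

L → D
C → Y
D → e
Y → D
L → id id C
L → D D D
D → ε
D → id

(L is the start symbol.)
A shift-reduce conflict occurs when an LR(0) state has both:
  - a complete (reduce) item [A → α .] (dot at the end), and
  - a shift item [B → β . c γ] (dot before a terminal).

Augment with L' → L and build the canonical LR(0) collection (I0 = CLOSURE({[L' → . L]}), then GOTO on every symbol after a dot until no new states appear). It has 12 states:
  I0: { [D → . e], [D → . id], [D → .], [L → . D D D], [L → . D], [L → . id id C], [L' → . L] }  — shift, reduce
  I1: { [D → . e], [D → . id], [D → .], [L → D . D D], [L → D .] }  — shift, 2 reduces
  I2: { [L' → L .] }  — accept
  I3: { [D → e .] }  — reduce
  I4: { [D → id .], [L → id . id C] }  — shift, reduce
  I5: { [C → . Y], [D → . e], [D → . id], [D → .], [L → id id . C], [Y → . D] }  — shift, reduce
  I6: { [L → id id C .] }  — reduce
  I7: { [Y → D .] }  — reduce
  I8: { [C → Y .] }  — reduce
  I9: { [D → id .] }  — reduce
  I10: { [D → . e], [D → . id], [D → .], [L → D D . D] }  — shift, reduce
  I11: { [L → D D D .] }  — reduce

I0 contains reduce item [D → .] and shift items [D → . e], [D → . id], [L → . id id C] — shift-reduce conflict.
I1 contains reduce items [D → .], [L → D .] and shift items [D → . e], [D → . id] — shift-reduce conflict.
I4 contains reduce item [D → id .] and shift item [L → id . id C] — shift-reduce conflict.
I5 contains reduce item [D → .] and shift items [D → . e], [D → . id] — shift-reduce conflict.
I10 contains reduce item [D → .] and shift items [D → . e], [D → . id] — shift-reduce conflict.

Answer: Yes — I0: [D → .] vs [D → . e]; I1: [D → .] vs [D → . e]; I4: [D → id .] vs [L → id . id C]; I5: [D → .] vs [D → . e]; I10: [D → .] vs [D → . e]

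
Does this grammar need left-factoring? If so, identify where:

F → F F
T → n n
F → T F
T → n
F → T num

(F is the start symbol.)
Left-factoring is needed when two productions for the same non-terminal
share a common prefix on the right-hand side.

Productions for F:
  F → F F
  F → T F
  F → T num
Productions for T:
  T → n n
  T → n

Found common prefix 'T' in productions for F
Found common prefix 'n' in productions for T

Answer: Yes, F has productions with common prefix 'T'; T has productions with common prefix 'n'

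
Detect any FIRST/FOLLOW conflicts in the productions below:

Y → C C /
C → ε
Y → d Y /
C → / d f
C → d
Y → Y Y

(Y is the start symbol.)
Yes. C → '/' d f with FOLLOW(C) on { '/' }; C → d with FOLLOW(C) on { 'd' }

A FIRST/FOLLOW conflict occurs when a non-terminal N has a nullable alternative N → β (β ⇒* ε) and another alternative N → α with FIRST(α) ∩ FOLLOW(N) ≠ ∅: on such a lookahead the parser cannot decide between expanding α and letting N vanish via β.

Nullable non-terminals: C.

C: nullable alternative(s) C → ε; FOLLOW(C) = { '/', 'd' }
  C → ε: FIRST \ {ε} = { } — this is the only nullable alternative, skip
  C → / d f: FIRST \ {ε} = { '/' } — overlaps FOLLOW(C) on { '/' }: CONFLICT
  C → d: FIRST \ {ε} = { 'd' } — overlaps FOLLOW(C) on { 'd' }: CONFLICT

Y has no nullable alternative, so no FIRST/FOLLOW check is needed there.

So the grammar has 2 FIRST/FOLLOW conflicts (marked CONFLICT above).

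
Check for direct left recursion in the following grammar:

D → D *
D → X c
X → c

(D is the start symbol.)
Yes, D is left-recursive

D → D *: LEFT RECURSIVE (starts with D)
D → X c: starts with X
X → c: starts with c

The grammar has direct left recursion on: D.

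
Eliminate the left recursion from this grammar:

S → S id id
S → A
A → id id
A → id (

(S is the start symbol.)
S → A S'
S' → id id S'
S' → ε
A → id id
A → id (

S is directly left-recursive. The standard transformation for
  A → A α₁ | ... | A α_m | β₁ | ... | β_n
is
  A  → β₁ A' | ... | β_n A'
  A' → α₁ A' | ... | α_m A' | ε

S → A becomes S → A S'
S → S id id becomes S' → id id S'
Add S' → ε

Productions for other non-terminals are unchanged:
  A → id id
  A → id (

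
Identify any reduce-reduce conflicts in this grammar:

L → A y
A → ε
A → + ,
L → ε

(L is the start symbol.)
Augment with L' → L and build the canonical LR(0) collection (I0 = CLOSURE({[L' → . L]}), then GOTO on every symbol after a dot until no new states appear). It has 6 states:
  I0: { [A → . + ,], [A → .], [L → . A y], [L → .], [L' → . L] }  — shift, 2 reduces
  I1: { [A → + . ,] }  — shift
  I2: { [L → A . y] }  — shift
  I3: { [L' → L .] }  — accept
  I4: { [L → A y .] }  — reduce
  I5: { [A → + , .] }  — reduce

I0 contains complete items [A → .], [L → .] — reduce-reduce conflict.

Answer: Yes — I0: [A → .] vs [L → .]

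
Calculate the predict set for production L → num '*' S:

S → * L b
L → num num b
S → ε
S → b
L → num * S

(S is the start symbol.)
PREDICT(L → num '*' S) = (FIRST(RHS) \ {ε}) ∪ (FOLLOW(L) if ε ∈ FIRST(RHS), i.e. RHS ⇒* ε)
FIRST(num '*' S) = { 'num' }
ε ∉ FIRST(num '*' S), so FOLLOW(L) is not added.
PREDICT(L → num '*' S) = { 'num' }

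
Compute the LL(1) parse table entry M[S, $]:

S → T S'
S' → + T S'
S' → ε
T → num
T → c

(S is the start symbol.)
To find M[S, $], we find productions for S where $ is in the predict set (PREDICT(N → α) = (FIRST(α) \ {ε}) ∪ (FOLLOW(N) if α ⇒* ε)).

Relevant sets:
  FIRST(T) = { 'c', 'num' }

S → T S': PREDICT = { 'c', 'num' }

M[S, $] is empty (no production applies)

Answer: Empty (error entry)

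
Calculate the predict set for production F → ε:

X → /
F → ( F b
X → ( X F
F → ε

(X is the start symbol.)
PREDICT(F → ε) = (FIRST(RHS) \ {ε}) ∪ (FOLLOW(F) if ε ∈ FIRST(RHS), i.e. RHS ⇒* ε)
The right-hand side is ε (FIRST(ε) = { ε }), so the predict set is FOLLOW(F) = { $, '(', 'b' }
PREDICT(F → ε) = { $, '(', 'b' }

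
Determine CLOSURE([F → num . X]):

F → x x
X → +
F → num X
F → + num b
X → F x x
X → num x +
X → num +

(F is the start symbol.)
{ [F → . + num b], [F → . num X], [F → . x x], [F → num . X], [X → . +], [X → . F x x], [X → . num +], [X → . num x +] }

To compute CLOSURE, for each item [A → α.Bβ] where B is a non-terminal, add [B → .γ] for all productions B → γ; repeat for the newly added items until nothing changes.

Start with: [F → num . X]
  [F → num . X] has the dot before X: add [X → . +], [X → . F x x], [X → . num x +], [X → . num +]
  [X → . F x x] has the dot before F: add [F → . x x], [F → . num X], [F → . + num b]
No further items can be added.

CLOSURE = { [F → . + num b], [F → . num X], [F → . x x], [F → num . X], [X → . +], [X → . F x x], [X → . num +], [X → . num x +] }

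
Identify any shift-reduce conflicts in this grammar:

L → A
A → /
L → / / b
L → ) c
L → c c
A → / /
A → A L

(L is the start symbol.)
Augment with L' → L and build the canonical LR(0) collection (I0 = CLOSURE({[L' → . L]}), then GOTO on every symbol after a dot until no new states appear). It has 11 states:
  I0: { [A → . / /], [A → . /], [A → . A L], [L → . ) c], [L → . / / b], [L → . A], [L → . c c], [L' → . L] }  — shift
  I1: { [L → ) . c] }  — shift
  I2: { [A → / . /], [A → / .], [L → / . / b] }  — shift, reduce
  I3: { [A → . / /], [A → . /], [A → . A L], [A → A . L], [L → . ) c], [L → . / / b], [L → . A], [L → . c c], [L → A .] }  — shift, reduce
  I4: { [L' → L .] }  — accept
  I5: { [L → c . c] }  — shift
  I6: { [L → c c .] }  — reduce
  I7: { [A → A L .] }  — reduce
  I8: { [A → / / .], [L → / / . b] }  — shift, reduce
  I9: { [L → / / b .] }  — reduce
  I10: { [L → ) c .] }  — reduce

I2 contains reduce item [A → / .] and shift items [A → / . /], [L → / . / b] — shift-reduce conflict.
I3 contains reduce item [L → A .] and shift items [A → . /], [A → . / /], [L → . ) c], [L → . / / b], [L → . c c] — shift-reduce conflict.
I8 contains reduce item [A → / / .] and shift item [L → / / . b] — shift-reduce conflict.

Answer: Yes — I2: [A → / .] vs [A → / . /]; I3: [L → A .] vs [A → . /]; I8: [A → / / .] vs [L → / / . b]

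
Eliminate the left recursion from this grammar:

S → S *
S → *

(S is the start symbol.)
S → * S'
S' → * S'
S' → ε

S is directly left-recursive. The standard transformation for
  A → A α₁ | ... | A α_m | β₁ | ... | β_n
is
  A  → β₁ A' | ... | β_n A'
  A' → α₁ A' | ... | α_m A' | ε

S → * becomes S → * S'
S → S * becomes S' → * S'
Add S' → ε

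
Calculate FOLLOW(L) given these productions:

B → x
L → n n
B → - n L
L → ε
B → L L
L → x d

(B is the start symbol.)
{ $, 'n', 'x' }

To compute FOLLOW(L), find every occurrence of L on a right-hand side N → α L β: add FIRST(β) \ {ε}, and if β is empty or nullable also add FOLLOW(N). Iterate to a fixed point.

In B → - n L: L is at the end, add FOLLOW(B)
In B → L L: L is followed by L, add FIRST(L) \ {ε} = { 'n', 'x' }
  L is nullable, so also add FOLLOW(B)
In B → L L: L is at the end, add FOLLOW(B)

The FOLLOW sets referred to above (computed the same way, to a fixed point):
  FOLLOW(B) = { $ }

Taking the union: FOLLOW(L) = { $, 'n', 'x' }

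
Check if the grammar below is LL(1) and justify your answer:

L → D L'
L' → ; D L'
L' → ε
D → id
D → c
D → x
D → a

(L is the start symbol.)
Relevant sets:
  FOLLOW(L') = { $ }

For L':
  PREDICT(L' → ';' D L') = { ';' }
  PREDICT(L' → ε) = { $ }
For D:
  PREDICT(D → id) = { 'id' }
  PREDICT(D → c) = { 'c' }
  PREDICT(D → x) = { 'x' }
  PREDICT(D → a) = { 'a' }
L has a single production, so nothing to check there.

All predict sets are disjoint. The grammar IS LL(1).

Answer: Yes, the grammar is LL(1).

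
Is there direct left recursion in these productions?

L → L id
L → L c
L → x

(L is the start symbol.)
Yes, L is left-recursive

L → L id: LEFT RECURSIVE (starts with L)
L → L c: LEFT RECURSIVE (starts with L)
L → x: starts with x

The grammar has direct left recursion on: L.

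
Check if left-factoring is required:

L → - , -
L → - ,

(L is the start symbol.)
Left-factoring is needed when two productions for the same non-terminal
share a common prefix on the right-hand side.

Productions for L:
  L → - , -
  L → - ,

Found common prefix '- ,' in productions for L

Answer: Yes, L has productions with common prefix '- ,'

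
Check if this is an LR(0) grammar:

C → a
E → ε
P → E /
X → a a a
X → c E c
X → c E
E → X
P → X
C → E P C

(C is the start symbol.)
A grammar is LR(0) if no state in the canonical LR(0) collection has:
  - both a shift item (dot before a terminal) and a complete item (shift-reduce conflict), or
  - two or more complete items (reduce-reduce conflict; the accept item [C' → C .] counts as a complete item here).

Augment with C' → C and build the canonical LR(0) collection (I0 = CLOSURE({[C' → . C]}), then GOTO on every symbol after a dot until no new states appear). It has 16 states:
  I0: { [C → . E P C], [C → . a], [C' → . C], [E → . X], [E → .], [X → . a a a], [X → . c E c], [X → . c E] }  — shift, reduce
  I1: { [C' → C .] }  — accept
  I2: { [C → E . P C], [E → . X], [E → .], [P → . E /], [P → . X], [X → . a a a], [X → . c E c], [X → . c E] }  — shift, reduce
  I3: { [E → X .] }  — reduce
  I4: { [C → a .], [X → a . a a] }  — shift, reduce
  I5: { [E → . X], [E → .], [X → . a a a], [X → . c E c], [X → . c E], [X → c . E c], [X → c . E] }  — shift, reduce
  I6: { [X → c E . c], [X → c E .] }  — shift, reduce
  I7: { [X → a . a a] }  — shift
  I8: { [X → a a . a] }  — shift
  I9: { [X → a a a .] }  — reduce
  I10: { [X → c E c .] }  — reduce
  I11: { [P → E . /] }  — shift
  I12: { [C → . E P C], [C → . a], [C → E P . C], [E → . X], [E → .], [X → . a a a], [X → . c E c], [X → . c E] }  — shift, reduce
  I13: { [E → X .], [P → X .] }  — 2 reduces
  I14: { [C → E P C .] }  — reduce
  I15: { [P → E / .] }  — reduce

Conflict in state I0:
  Shift-reduce conflict between [E → .] and [C → . a]
So the grammar is NOT LR(0).

Answer: No. Shift-reduce conflict between [E → .] and [C → . a]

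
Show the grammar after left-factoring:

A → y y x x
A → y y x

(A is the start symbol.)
Left-factoring transforms A → αβ₁ | αβ₂ into A → αA' and A' → β₁ | β₂
(α is the longest common prefix among the alternatives). Repeat until
no nonterminal has two alternatives with a common prefix.

Round 1: A has alternatives sharing prefix 'y y x'. Introduce A': A → y y x A'
  Add: A' → x
  Add: A' → ε

No remaining common prefixes — done.

Resulting grammar:
A → y y x A'
A' → x
A' → ε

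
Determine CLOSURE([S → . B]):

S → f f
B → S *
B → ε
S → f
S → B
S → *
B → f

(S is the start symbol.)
To compute CLOSURE, for each item [A → α.Bβ] where B is a non-terminal, add [B → .γ] for all productions B → γ; repeat for the newly added items until nothing changes.

Start with: [S → . B]
  [S → . B] has the dot before B: add [B → . S *], [B → .], [B → . f]
  [B → . S *] has the dot before S: add [S → . f f], [S → . f], [S → . *]
No further items can be added.

CLOSURE = { [B → . S *], [B → . f], [B → .], [S → . *], [S → . B], [S → . f f], [S → . f] }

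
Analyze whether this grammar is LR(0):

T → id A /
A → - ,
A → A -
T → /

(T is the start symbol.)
Yes, the grammar is LR(0)

A grammar is LR(0) if no state in the canonical LR(0) collection has:
  - both a shift item (dot before a terminal) and a complete item (shift-reduce conflict), or
  - two or more complete items (reduce-reduce conflict; the accept item [T' → T .] counts as a complete item here).

Augment with T' → T and build the canonical LR(0) collection (I0 = CLOSURE({[T' → . T]}), then GOTO on every symbol after a dot until no new states appear). It has 9 states:
  I0: { [T → . /], [T → . id A /], [T' → . T] }  — shift
  I1: { [T → / .] }  — reduce
  I2: { [T' → T .] }  — accept
  I3: { [A → . - ,], [A → . A -], [T → id . A /] }  — shift
  I4: { [A → - . ,] }  — shift
  I5: { [A → A . -], [T → id A . /] }  — shift
  I6: { [A → A - .] }  — reduce
  I7: { [T → id A / .] }  — reduce
  I8: { [A → - , .] }  — reduce

Every state is either a pure shift/goto state or contains exactly one complete item and nothing to shift — no conflicts. The grammar is LR(0).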